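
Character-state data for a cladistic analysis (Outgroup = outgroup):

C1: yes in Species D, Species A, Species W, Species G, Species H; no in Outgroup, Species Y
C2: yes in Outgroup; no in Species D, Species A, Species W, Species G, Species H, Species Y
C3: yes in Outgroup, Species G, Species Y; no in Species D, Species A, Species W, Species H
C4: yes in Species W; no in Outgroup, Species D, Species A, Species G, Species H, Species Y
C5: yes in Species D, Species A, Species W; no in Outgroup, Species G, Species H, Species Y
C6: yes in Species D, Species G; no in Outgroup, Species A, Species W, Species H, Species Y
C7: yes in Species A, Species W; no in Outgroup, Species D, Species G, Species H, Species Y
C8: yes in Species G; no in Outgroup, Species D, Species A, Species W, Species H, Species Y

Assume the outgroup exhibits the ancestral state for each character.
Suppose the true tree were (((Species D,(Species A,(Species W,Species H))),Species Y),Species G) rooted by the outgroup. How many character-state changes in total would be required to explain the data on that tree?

Map each character onto (((Species D,(Species A,(Species W,Species H))),Species Y),Species G) (rooted by Outgroup) and count the minimum state changes it requires (Fitch parsimony):
C1: 2; C2: 1; C3: 1; C4: 1; C5: 2; C6: 2; C7: 2; C8: 1.
Total tree length = 12.

12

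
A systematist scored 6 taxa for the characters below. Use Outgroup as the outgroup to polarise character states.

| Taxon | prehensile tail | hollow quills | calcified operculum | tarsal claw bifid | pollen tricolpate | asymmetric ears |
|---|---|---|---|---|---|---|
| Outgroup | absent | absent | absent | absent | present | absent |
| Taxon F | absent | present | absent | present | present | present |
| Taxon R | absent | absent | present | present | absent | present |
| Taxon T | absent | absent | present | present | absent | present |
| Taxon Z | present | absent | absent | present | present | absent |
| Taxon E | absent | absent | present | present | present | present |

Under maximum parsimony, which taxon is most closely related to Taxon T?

Taxon R

Character polarity is set by the outgroup: the derived state is whichever differs from the outgroup's state, so for pollen tricolpate the derived state is 'absent', and for the remaining characters it is 'present'.
prehensile tail (derived state 'present') is unique to Taxon Z (autapomorphy; uninformative for grouping).
hollow quills: derived state 'present' in Taxon F only — an autapomorphy, so it tells us nothing about relationships among taxa.
Only Taxon E, Taxon R, and Taxon T show the derived state 'present' for calcified operculum, supporting them as a clade.
tarsal claw bifid (derived state 'present') is shared by all ingroup taxa — unites the whole ingroup.
pollen tricolpate (derived state 'absent') is shared by Taxon R and Taxon T — a synapomorphy uniting that clade.
asymmetric ears (derived state 'present') is shared by Taxon E, Taxon F, Taxon R, and Taxon T — a synapomorphy uniting that clade.
Most parsimonious ingroup topology: ((Taxon F,((Taxon R,Taxon T),Taxon E)),Taxon Z).
Taxon T and Taxon R form a cherry on this tree, so they are sister taxa.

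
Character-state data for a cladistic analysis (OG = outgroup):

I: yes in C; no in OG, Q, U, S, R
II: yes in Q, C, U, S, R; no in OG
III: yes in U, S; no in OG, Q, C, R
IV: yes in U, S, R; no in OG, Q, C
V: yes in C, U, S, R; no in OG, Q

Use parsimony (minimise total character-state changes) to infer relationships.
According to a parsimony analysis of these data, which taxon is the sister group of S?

The outgroup has state 'no' for every character, so 'yes' is the derived state throughout.
I: derived state 'yes' in C only — an autapomorphy, so it tells us nothing about relationships among taxa.
II (derived state 'yes') is shared by all ingroup taxa — unites the whole ingroup.
Only S and U show the derived state 'yes' for III, supporting them as a clade.
IV: derived state 'yes' in R, S, and U only — synapomorphy for {R, S, U}.
V (derived state 'yes') is shared by C, R, S, and U — a synapomorphy uniting that clade.
Most parsimonious ingroup topology: (Q,(C,((U,S),R))).
S and U form a cherry on this tree, so they are sister taxa.

U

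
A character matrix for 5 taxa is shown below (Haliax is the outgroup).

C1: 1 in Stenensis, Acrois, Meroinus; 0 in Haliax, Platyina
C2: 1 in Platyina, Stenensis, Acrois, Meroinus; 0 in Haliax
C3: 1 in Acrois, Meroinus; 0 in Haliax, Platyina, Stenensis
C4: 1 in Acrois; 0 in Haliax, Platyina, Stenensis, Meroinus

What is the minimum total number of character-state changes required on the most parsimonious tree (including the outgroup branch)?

4

The outgroup has state '0' for every character, so '1' is the derived state throughout.
C1 (derived state '1') is shared by Acrois, Meroinus, and Stenensis — a synapomorphy uniting that clade.
All ingroup taxa share the derived state '1' for C2; it defines the ingroup but does not resolve relationships within it.
Only Acrois and Meroinus show the derived state '1' for C3, supporting them as a clade.
C4: derived state '1' in Acrois only — an autapomorphy, so it tells us nothing about relationships among taxa.
Most parsimonious ingroup topology: (Platyina,(Stenensis,(Acrois,Meroinus))).
Changes per character on this tree: C1: 1; C2: 1; C3: 1; C4: 1.
Total = 4.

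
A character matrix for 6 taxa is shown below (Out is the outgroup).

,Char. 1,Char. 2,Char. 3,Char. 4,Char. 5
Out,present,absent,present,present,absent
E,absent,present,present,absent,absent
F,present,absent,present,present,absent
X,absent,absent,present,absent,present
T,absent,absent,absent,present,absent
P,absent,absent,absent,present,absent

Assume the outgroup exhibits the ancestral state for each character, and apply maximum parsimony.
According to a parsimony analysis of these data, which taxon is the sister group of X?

Character polarity is set by the outgroup: the derived state is whichever differs from the outgroup's state, so for Char. 1, Char. 3, Char. 4 the derived state is 'absent', and for the remaining characters it is 'present'.
Only E, P, T, and X show the derived state 'absent' for Char. 1, supporting them as a clade.
Char. 2 (derived state 'present') is unique to E (autapomorphy; uninformative for grouping).
Only P and T show the derived state 'absent' for Char. 3, supporting them as a clade.
Char. 4 (derived state 'absent') is shared by E and X — a synapomorphy uniting that clade.
Char. 5: derived state 'present' in X only — an autapomorphy, so it tells us nothing about relationships among taxa.
Most parsimonious ingroup topology: (((E,X),(T,P)),F).
X and E form a cherry on this tree, so they are sister taxa.

E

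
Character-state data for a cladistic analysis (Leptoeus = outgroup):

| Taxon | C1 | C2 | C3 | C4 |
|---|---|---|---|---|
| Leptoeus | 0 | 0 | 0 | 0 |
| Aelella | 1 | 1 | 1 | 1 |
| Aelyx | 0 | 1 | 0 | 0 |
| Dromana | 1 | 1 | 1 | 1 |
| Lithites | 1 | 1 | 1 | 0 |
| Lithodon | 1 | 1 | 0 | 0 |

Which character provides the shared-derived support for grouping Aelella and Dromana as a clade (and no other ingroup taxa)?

C4

The outgroup has state '0' for every character, so '1' is the derived state throughout.
C1 (derived state '1') is shared by Aelella, Dromana, Lithites, and Lithodon — a synapomorphy uniting that clade.
C2 (derived state '1') is shared by all ingroup taxa — unites the whole ingroup.
C3 (derived state '1') is shared by Aelella, Dromana, and Lithites — a synapomorphy uniting that clade.
C4 (derived state '1') is shared by Aelella and Dromana — a synapomorphy uniting that clade.
Most parsimonious ingroup topology: ((((Aelella,Dromana),Lithites),Lithodon),Aelyx).
The clade {Aelella, Dromana} is supported by C4: its derived state '1' occurs in exactly those taxa and in no other taxon (including the outgroup).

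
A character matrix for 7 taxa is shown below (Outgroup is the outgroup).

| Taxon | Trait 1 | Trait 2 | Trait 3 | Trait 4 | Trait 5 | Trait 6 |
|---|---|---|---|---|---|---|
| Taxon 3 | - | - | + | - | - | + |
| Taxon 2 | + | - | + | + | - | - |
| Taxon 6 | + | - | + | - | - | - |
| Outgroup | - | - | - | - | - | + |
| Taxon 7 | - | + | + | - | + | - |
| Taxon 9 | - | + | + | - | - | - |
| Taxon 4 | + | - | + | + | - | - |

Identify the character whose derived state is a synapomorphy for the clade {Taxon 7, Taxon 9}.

Character polarity is set by the outgroup: the derived state is whichever differs from the outgroup's state, so for Trait 6 the derived state is '-', and for the remaining characters it is '+'.
Only Taxon 2, Taxon 4, and Taxon 6 show the derived state '+' for Trait 1, supporting them as a clade.
Only Taxon 7 and Taxon 9 show the derived state '+' for Trait 2, supporting them as a clade.
Trait 3 (derived state '+') is shared by all ingroup taxa — unites the whole ingroup.
Trait 4: derived state '+' in Taxon 2 and Taxon 4 only — synapomorphy for {Taxon 2, Taxon 4}.
Trait 5 (derived state '+') is unique to Taxon 7 (autapomorphy; uninformative for grouping).
Trait 6 (derived state '-') is shared by Taxon 2, Taxon 4, Taxon 6, Taxon 7, and Taxon 9 — a synapomorphy uniting that clade.
Most parsimonious ingroup topology: ((((Taxon 2,Taxon 4),Taxon 6),(Taxon 7,Taxon 9)),Taxon 3).
The clade {Taxon 7, Taxon 9} is supported by Trait 2: its derived state '+' occurs in exactly those taxa and in no other taxon (including the outgroup).

Trait 2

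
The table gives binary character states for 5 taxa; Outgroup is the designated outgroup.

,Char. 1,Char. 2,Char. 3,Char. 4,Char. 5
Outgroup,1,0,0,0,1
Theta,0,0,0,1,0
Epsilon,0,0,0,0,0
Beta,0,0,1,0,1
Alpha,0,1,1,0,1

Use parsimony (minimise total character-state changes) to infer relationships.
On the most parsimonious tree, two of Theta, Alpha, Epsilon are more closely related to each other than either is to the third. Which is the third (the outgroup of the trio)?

Character polarity is set by the outgroup: the derived state is whichever differs from the outgroup's state, so for Char. 1, Char. 5 the derived state is '0', and for the remaining characters it is '1'.
Char. 1 (derived state '0') is shared by all ingroup taxa — unites the whole ingroup.
Char. 2: derived state '1' in Alpha only — an autapomorphy, so it tells us nothing about relationships among taxa.
Char. 3 (derived state '1') is shared by Alpha and Beta — a synapomorphy uniting that clade.
Char. 4 (derived state '1') is unique to Theta (autapomorphy; uninformative for grouping).
Only Epsilon and Theta show the derived state '0' for Char. 5, supporting them as a clade.
Most parsimonious ingroup topology: ((Theta,Epsilon),(Beta,Alpha)).
Theta and Epsilon share a more recent common ancestor with each other than either does with Alpha, so Alpha is the least closely related of the three.

Alpha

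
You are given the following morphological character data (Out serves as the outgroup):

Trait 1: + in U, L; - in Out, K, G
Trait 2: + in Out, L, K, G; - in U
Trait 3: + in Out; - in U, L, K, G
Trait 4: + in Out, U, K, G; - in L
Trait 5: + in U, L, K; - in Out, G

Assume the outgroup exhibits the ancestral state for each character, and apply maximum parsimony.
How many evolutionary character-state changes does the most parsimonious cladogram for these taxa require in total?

Character polarity is set by the outgroup: the derived state is whichever differs from the outgroup's state, so for Trait 2, Trait 3, Trait 4 the derived state is '-', and for the remaining characters it is '+'.
Only L and U show the derived state '+' for Trait 1, supporting them as a clade.
Trait 2: derived state '-' in U only — an autapomorphy, so it tells us nothing about relationships among taxa.
Trait 3 (derived state '-') is shared by all ingroup taxa — unites the whole ingroup.
Trait 4 (derived state '-') is unique to L (autapomorphy; uninformative for grouping).
Trait 5 (derived state '+') is shared by K, L, and U — a synapomorphy uniting that clade.
Most parsimonious ingroup topology: (((U,L),K),G).
Changes per character on this tree: Trait 1: 1; Trait 2: 1; Trait 3: 1; Trait 4: 1; Trait 5: 1.
Total = 5.

5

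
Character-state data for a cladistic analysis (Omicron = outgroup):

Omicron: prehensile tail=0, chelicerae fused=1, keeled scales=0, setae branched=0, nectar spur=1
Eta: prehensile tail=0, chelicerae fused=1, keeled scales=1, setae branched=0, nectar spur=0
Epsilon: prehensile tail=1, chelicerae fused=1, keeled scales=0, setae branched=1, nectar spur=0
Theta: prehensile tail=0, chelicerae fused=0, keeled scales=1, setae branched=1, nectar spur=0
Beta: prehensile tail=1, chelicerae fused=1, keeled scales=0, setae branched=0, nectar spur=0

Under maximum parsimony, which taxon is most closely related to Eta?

Character polarity is set by the outgroup: the derived state is whichever differs from the outgroup's state, so for chelicerae fused, nectar spur the derived state is '0', and for the remaining characters it is '1'.
prehensile tail (derived state '1') is shared by Beta and Epsilon — a synapomorphy uniting that clade.
chelicerae fused: derived state '0' in Theta only — an autapomorphy, so it tells us nothing about relationships among taxa.
keeled scales (derived state '1') is shared by Eta and Theta — a synapomorphy uniting that clade.
setae branched groups Epsilon and Theta, which is incompatible with the clades supported by the remaining characters; treating it as convergent (homoplasy) costs fewer steps than any alternative tree.
nectar spur (derived state '0') is shared by all ingroup taxa — unites the whole ingroup.
Most parsimonious ingroup topology: ((Eta,Theta),(Epsilon,Beta)).
Eta and Theta form a cherry on this tree, so they are sister taxa.

Theta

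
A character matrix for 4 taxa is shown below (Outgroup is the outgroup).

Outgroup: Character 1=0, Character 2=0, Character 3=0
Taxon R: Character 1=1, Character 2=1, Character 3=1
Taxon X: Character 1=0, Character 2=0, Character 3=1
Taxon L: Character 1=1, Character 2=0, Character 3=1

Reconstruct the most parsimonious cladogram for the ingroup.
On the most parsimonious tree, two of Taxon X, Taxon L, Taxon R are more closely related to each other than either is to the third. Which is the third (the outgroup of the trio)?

Taxon X

The outgroup has state '0' for every character, so '1' is the derived state throughout.
Character 1 (derived state '1') is shared by Taxon L and Taxon R — a synapomorphy uniting that clade.
Character 2 (derived state '1') is unique to Taxon R (autapomorphy; uninformative for grouping).
Character 3 (derived state '1') is shared by all ingroup taxa — unites the whole ingroup.
Most parsimonious ingroup topology: ((Taxon R,Taxon L),Taxon X).
Taxon L and Taxon R share a more recent common ancestor with each other than either does with Taxon X, so Taxon X is the least closely related of the three.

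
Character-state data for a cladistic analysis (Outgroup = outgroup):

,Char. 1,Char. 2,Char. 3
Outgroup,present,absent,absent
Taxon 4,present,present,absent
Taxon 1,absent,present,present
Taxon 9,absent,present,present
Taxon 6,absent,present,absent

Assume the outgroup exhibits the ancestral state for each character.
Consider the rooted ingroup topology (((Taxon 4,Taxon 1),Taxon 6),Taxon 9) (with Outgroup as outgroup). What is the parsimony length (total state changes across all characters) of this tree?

Map each character onto (((Taxon 4,Taxon 1),Taxon 6),Taxon 9) (rooted by Outgroup) and count the minimum state changes it requires (Fitch parsimony):
Char. 1: 2; Char. 2: 1; Char. 3: 2.
Total tree length = 5.

5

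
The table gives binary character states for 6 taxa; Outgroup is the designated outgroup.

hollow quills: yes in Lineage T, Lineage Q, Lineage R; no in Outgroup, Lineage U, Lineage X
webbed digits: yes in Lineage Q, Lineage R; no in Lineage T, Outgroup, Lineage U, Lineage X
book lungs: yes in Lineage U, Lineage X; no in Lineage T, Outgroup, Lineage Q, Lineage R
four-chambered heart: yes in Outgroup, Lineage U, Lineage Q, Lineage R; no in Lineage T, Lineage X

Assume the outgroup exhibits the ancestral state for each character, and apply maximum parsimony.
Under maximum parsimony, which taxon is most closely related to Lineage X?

Lineage U

Character polarity is set by the outgroup: the derived state is whichever differs from the outgroup's state, so for four-chambered heart the derived state is 'no', and for the remaining characters it is 'yes'.
hollow quills (derived state 'yes') is shared by Lineage Q, Lineage R, and Lineage T — a synapomorphy uniting that clade.
webbed digits (derived state 'yes') is shared by Lineage Q and Lineage R — a synapomorphy uniting that clade.
book lungs: derived state 'yes' in Lineage U and Lineage X only — synapomorphy for {Lineage U, Lineage X}.
four-chambered heart groups Lineage T and Lineage X, which is incompatible with the clades supported by the remaining characters; treating it as convergent (homoplasy) costs fewer steps than any alternative tree.
Most parsimonious ingroup topology: ((Lineage X,Lineage U),(Lineage T,(Lineage R,Lineage Q))).
Lineage X and Lineage U form a cherry on this tree, so they are sister taxa.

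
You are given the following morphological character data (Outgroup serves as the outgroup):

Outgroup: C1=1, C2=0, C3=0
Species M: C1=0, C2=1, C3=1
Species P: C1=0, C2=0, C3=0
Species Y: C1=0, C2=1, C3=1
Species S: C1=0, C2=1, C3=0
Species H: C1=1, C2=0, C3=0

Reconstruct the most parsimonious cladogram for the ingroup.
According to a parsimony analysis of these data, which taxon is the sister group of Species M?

Species Y

Character polarity is set by the outgroup: the derived state is whichever differs from the outgroup's state, so for C1 the derived state is '0', and for the remaining characters it is '1'.
C1 (derived state '0') is shared by Species M, Species P, Species S, and Species Y — a synapomorphy uniting that clade.
Only Species M, Species S, and Species Y show the derived state '1' for C2, supporting them as a clade.
Only Species M and Species Y show the derived state '1' for C3, supporting them as a clade.
Most parsimonious ingroup topology: ((((Species M,Species Y),Species S),Species P),Species H).
Species M and Species Y form a cherry on this tree, so they are sister taxa.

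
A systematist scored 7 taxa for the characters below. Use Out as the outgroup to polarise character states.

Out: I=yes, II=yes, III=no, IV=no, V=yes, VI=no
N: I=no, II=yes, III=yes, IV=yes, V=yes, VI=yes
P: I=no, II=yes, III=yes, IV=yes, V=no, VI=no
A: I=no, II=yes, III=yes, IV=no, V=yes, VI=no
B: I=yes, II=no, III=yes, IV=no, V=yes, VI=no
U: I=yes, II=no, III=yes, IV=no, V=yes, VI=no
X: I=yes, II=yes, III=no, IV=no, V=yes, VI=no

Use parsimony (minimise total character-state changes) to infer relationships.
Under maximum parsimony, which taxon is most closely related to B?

Character polarity is set by the outgroup: the derived state is whichever differs from the outgroup's state, so for I, II, V the derived state is 'no', and for the remaining characters it is 'yes'.
I: derived state 'no' in A, N, and P only — synapomorphy for {A, N, P}.
Only B and U show the derived state 'no' for II, supporting them as a clade.
III: derived state 'yes' in A, B, N, P, and U only — synapomorphy for {A, B, N, P, U}.
IV: derived state 'yes' in N and P only — synapomorphy for {N, P}.
V: derived state 'no' in P only — an autapomorphy, so it tells us nothing about relationships among taxa.
VI (derived state 'yes') is unique to N (autapomorphy; uninformative for grouping).
Most parsimonious ingroup topology: ((((N,P),A),(B,U)),X).
B and U form a cherry on this tree, so they are sister taxa.

U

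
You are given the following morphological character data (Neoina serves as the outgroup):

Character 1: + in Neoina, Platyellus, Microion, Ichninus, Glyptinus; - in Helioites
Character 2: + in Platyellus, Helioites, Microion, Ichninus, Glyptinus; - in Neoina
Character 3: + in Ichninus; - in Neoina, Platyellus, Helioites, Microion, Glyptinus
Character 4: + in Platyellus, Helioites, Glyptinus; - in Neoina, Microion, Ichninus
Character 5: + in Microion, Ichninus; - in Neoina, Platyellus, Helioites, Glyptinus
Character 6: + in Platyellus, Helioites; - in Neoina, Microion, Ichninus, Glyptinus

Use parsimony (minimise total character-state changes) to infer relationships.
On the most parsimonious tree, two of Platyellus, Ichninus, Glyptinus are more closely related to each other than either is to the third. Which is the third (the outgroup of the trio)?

Character polarity is set by the outgroup: the derived state is whichever differs from the outgroup's state, so for Character 1 the derived state is '-', and for the remaining characters it is '+'.
Character 1: derived state '-' in Helioites only — an autapomorphy, so it tells us nothing about relationships among taxa.
All ingroup taxa share the derived state '+' for Character 2; it defines the ingroup but does not resolve relationships within it.
Character 3: derived state '+' in Ichninus only — an autapomorphy, so it tells us nothing about relationships among taxa.
Only Glyptinus, Helioites, and Platyellus show the derived state '+' for Character 4, supporting them as a clade.
Character 5: derived state '+' in Ichninus and Microion only — synapomorphy for {Ichninus, Microion}.
Only Helioites and Platyellus show the derived state '+' for Character 6, supporting them as a clade.
Most parsimonious ingroup topology: (((Platyellus,Helioites),Glyptinus),(Microion,Ichninus)).
Glyptinus and Platyellus share a more recent common ancestor with each other than either does with Ichninus, so Ichninus is the least closely related of the three.

Ichninus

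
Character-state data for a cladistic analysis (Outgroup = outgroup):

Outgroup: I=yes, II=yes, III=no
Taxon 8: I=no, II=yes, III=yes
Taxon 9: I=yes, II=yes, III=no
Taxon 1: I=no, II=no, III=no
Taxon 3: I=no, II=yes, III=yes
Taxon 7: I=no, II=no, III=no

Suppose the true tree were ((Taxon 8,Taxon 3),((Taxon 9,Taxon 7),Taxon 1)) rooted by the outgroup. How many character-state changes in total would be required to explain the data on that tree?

5

Map each character onto ((Taxon 8,Taxon 3),((Taxon 9,Taxon 7),Taxon 1)) (rooted by Outgroup) and count the minimum state changes it requires (Fitch parsimony):
I: 2; II: 2; III: 1.
Total tree length = 5.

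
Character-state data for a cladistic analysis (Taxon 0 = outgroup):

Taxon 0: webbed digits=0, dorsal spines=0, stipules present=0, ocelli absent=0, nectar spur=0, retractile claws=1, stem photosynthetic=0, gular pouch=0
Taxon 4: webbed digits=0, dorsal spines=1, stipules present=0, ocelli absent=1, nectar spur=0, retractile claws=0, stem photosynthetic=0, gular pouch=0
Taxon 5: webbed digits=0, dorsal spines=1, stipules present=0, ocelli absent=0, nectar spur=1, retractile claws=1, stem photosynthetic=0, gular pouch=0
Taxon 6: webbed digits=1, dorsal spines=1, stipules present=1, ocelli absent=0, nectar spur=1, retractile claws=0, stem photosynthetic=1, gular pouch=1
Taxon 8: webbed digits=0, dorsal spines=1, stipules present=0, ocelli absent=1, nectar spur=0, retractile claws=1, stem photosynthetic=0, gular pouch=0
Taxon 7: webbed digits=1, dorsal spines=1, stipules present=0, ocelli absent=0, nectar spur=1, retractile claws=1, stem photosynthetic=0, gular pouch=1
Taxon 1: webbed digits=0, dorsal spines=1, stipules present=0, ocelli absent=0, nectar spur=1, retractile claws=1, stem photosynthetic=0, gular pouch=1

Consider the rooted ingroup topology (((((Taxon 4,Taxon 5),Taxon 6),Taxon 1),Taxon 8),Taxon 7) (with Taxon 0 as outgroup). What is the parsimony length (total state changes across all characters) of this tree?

Map each character onto (((((Taxon 4,Taxon 5),Taxon 6),Taxon 1),Taxon 8),Taxon 7) (rooted by Taxon 0) and count the minimum state changes it requires (Fitch parsimony):
webbed digits: 2; dorsal spines: 1; stipules present: 1; ocelli absent: 2; nectar spur: 3; retractile claws: 2; stem photosynthetic: 1; gular pouch: 3.
Total tree length = 15.

15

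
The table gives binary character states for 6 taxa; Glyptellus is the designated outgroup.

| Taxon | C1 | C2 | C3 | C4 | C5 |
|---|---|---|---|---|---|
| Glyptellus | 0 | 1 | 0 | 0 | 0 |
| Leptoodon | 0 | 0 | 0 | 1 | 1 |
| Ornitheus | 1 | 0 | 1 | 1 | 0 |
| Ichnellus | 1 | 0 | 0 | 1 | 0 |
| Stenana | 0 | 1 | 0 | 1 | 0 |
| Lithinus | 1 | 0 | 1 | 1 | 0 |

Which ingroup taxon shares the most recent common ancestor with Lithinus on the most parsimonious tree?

Character polarity is set by the outgroup: the derived state is whichever differs from the outgroup's state, so for C2 the derived state is '0', and for the remaining characters it is '1'.
C1 (derived state '1') is shared by Ichnellus, Lithinus, and Ornitheus — a synapomorphy uniting that clade.
C2 (derived state '0') is shared by Ichnellus, Leptoodon, Lithinus, and Ornitheus — a synapomorphy uniting that clade.
C3: derived state '1' in Lithinus and Ornitheus only — synapomorphy for {Lithinus, Ornitheus}.
C4 (derived state '1') is shared by all ingroup taxa — unites the whole ingroup.
C5: derived state '1' in Leptoodon only — an autapomorphy, so it tells us nothing about relationships among taxa.
Most parsimonious ingroup topology: ((Leptoodon,((Ornitheus,Lithinus),Ichnellus)),Stenana).
Lithinus and Ornitheus form a cherry on this tree, so they are sister taxa.

Ornitheus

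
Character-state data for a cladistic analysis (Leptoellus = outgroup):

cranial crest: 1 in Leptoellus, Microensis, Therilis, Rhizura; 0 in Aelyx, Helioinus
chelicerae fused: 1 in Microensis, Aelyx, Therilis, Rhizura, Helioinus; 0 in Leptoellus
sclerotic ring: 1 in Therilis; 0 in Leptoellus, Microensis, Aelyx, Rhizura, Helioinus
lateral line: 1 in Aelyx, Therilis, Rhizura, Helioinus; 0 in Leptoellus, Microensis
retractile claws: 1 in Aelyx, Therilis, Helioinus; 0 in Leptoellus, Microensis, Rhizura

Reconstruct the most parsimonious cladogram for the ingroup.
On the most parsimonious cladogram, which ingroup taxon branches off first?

Character polarity is set by the outgroup: the derived state is whichever differs from the outgroup's state, so for cranial crest the derived state is '0', and for the remaining characters it is '1'.
cranial crest: derived state '0' in Aelyx and Helioinus only — synapomorphy for {Aelyx, Helioinus}.
chelicerae fused (derived state '1') is shared by all ingroup taxa — unites the whole ingroup.
sclerotic ring: derived state '1' in Therilis only — an autapomorphy, so it tells us nothing about relationships among taxa.
lateral line (derived state '1') is shared by Aelyx, Helioinus, Rhizura, and Therilis — a synapomorphy uniting that clade.
retractile claws (derived state '1') is shared by Aelyx, Helioinus, and Therilis — a synapomorphy uniting that clade.
Most parsimonious ingroup topology: (Microensis,(((Aelyx,Helioinus),Therilis),Rhizura)).
Microensis is sister to the clade containing all other ingroup taxa, so it is the earliest-diverging (most basal) ingroup lineage.

Microensis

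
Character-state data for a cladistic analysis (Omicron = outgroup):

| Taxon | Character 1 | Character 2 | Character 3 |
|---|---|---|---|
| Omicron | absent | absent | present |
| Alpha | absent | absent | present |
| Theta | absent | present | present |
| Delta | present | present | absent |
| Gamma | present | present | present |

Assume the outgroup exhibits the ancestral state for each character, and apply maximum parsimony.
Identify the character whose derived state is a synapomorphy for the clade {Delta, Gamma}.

Character 1

Character polarity is set by the outgroup: the derived state is whichever differs from the outgroup's state, so for Character 3 the derived state is 'absent', and for the remaining characters it is 'present'.
Character 1 (derived state 'present') is shared by Delta and Gamma — a synapomorphy uniting that clade.
Only Delta, Gamma, and Theta show the derived state 'present' for Character 2, supporting them as a clade.
Character 3 (derived state 'absent') is unique to Delta (autapomorphy; uninformative for grouping).
Most parsimonious ingroup topology: (Alpha,(Theta,(Delta,Gamma))).
The clade {Delta, Gamma} is supported by Character 1: its derived state 'present' occurs in exactly those taxa and in no other taxon (including the outgroup).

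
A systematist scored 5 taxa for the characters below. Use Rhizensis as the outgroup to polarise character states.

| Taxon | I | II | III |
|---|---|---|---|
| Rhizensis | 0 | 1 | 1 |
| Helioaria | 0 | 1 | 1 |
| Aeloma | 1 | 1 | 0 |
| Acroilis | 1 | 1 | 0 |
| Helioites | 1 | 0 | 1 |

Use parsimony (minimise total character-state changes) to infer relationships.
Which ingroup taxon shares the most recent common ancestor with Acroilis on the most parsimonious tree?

Aeloma

Character polarity is set by the outgroup: the derived state is whichever differs from the outgroup's state, so for II, III the derived state is '0', and for the remaining characters it is '1'.
I (derived state '1') is shared by Acroilis, Aeloma, and Helioites — a synapomorphy uniting that clade.
II: derived state '0' in Helioites only — an autapomorphy, so it tells us nothing about relationships among taxa.
III: derived state '0' in Acroilis and Aeloma only — synapomorphy for {Acroilis, Aeloma}.
Most parsimonious ingroup topology: (Helioaria,((Aeloma,Acroilis),Helioites)).
Acroilis and Aeloma form a cherry on this tree, so they are sister taxa.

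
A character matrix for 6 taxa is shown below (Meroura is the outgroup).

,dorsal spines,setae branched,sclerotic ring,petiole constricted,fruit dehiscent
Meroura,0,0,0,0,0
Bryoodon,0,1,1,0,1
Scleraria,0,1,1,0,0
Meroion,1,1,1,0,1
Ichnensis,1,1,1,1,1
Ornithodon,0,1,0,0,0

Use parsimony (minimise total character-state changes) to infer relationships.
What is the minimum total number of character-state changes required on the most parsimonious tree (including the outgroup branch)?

5

The outgroup has state '0' for every character, so '1' is the derived state throughout.
dorsal spines (derived state '1') is shared by Ichnensis and Meroion — a synapomorphy uniting that clade.
All ingroup taxa share the derived state '1' for setae branched; it defines the ingroup but does not resolve relationships within it.
Only Bryoodon, Ichnensis, Meroion, and Scleraria show the derived state '1' for sclerotic ring, supporting them as a clade.
petiole constricted: derived state '1' in Ichnensis only — an autapomorphy, so it tells us nothing about relationships among taxa.
fruit dehiscent (derived state '1') is shared by Bryoodon, Ichnensis, and Meroion — a synapomorphy uniting that clade.
Most parsimonious ingroup topology: (((Bryoodon,(Meroion,Ichnensis)),Scleraria),Ornithodon).
Changes per character on this tree: dorsal spines: 1; setae branched: 1; sclerotic ring: 1; petiole constricted: 1; fruit dehiscent: 1.
Total = 5.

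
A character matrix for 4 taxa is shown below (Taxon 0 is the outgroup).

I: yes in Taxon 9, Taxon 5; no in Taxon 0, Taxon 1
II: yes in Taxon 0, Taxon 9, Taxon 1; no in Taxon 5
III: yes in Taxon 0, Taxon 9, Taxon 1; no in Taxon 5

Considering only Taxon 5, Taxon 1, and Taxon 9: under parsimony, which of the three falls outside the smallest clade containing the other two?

Character polarity is set by the outgroup: the derived state is whichever differs from the outgroup's state, so for II, III the derived state is 'no', and for the remaining characters it is 'yes'.
I: derived state 'yes' in Taxon 5 and Taxon 9 only — synapomorphy for {Taxon 5, Taxon 9}.
II: derived state 'no' in Taxon 5 only — an autapomorphy, so it tells us nothing about relationships among taxa.
III (derived state 'no') is unique to Taxon 5 (autapomorphy; uninformative for grouping).
Most parsimonious ingroup topology: ((Taxon 9,Taxon 5),Taxon 1).
Taxon 9 and Taxon 5 share a more recent common ancestor with each other than either does with Taxon 1, so Taxon 1 is the least closely related of the three.

Taxon 1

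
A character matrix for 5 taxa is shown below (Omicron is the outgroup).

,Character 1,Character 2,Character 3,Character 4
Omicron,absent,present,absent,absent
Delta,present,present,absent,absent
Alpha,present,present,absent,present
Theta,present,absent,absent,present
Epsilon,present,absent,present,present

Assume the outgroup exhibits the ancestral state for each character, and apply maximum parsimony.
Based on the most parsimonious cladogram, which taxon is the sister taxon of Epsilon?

Character polarity is set by the outgroup: the derived state is whichever differs from the outgroup's state, so for Character 2 the derived state is 'absent', and for the remaining characters it is 'present'.
All ingroup taxa share the derived state 'present' for Character 1; it defines the ingroup but does not resolve relationships within it.
Only Epsilon and Theta show the derived state 'absent' for Character 2, supporting them as a clade.
Character 3: derived state 'present' in Epsilon only — an autapomorphy, so it tells us nothing about relationships among taxa.
Character 4: derived state 'present' in Alpha, Epsilon, and Theta only — synapomorphy for {Alpha, Epsilon, Theta}.
Most parsimonious ingroup topology: (Delta,(Alpha,(Theta,Epsilon))).
Epsilon and Theta form a cherry on this tree, so they are sister taxa.

Theta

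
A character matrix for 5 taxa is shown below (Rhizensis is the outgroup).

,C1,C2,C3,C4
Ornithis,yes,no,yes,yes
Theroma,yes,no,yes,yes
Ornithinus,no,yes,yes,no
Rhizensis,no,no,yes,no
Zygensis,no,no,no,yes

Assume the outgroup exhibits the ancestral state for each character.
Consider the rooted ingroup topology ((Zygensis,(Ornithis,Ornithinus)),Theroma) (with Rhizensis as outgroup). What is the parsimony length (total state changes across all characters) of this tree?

6

Map each character onto ((Zygensis,(Ornithis,Ornithinus)),Theroma) (rooted by Rhizensis) and count the minimum state changes it requires (Fitch parsimony):
C1: 2; C2: 1; C3: 1; C4: 2.
Total tree length = 6.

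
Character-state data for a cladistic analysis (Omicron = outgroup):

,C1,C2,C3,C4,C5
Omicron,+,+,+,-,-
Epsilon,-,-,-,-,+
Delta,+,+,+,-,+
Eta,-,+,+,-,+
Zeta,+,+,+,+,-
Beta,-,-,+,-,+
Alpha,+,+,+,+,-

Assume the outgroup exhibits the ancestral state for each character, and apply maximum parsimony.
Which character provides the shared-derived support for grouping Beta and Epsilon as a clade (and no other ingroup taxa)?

Character polarity is set by the outgroup: the derived state is whichever differs from the outgroup's state, so for C1, C2, C3 the derived state is '-', and for the remaining characters it is '+'.
C1: derived state '-' in Beta, Epsilon, and Eta only — synapomorphy for {Beta, Epsilon, Eta}.
C2: derived state '-' in Beta and Epsilon only — synapomorphy for {Beta, Epsilon}.
C3 (derived state '-') is unique to Epsilon (autapomorphy; uninformative for grouping).
C4: derived state '+' in Alpha and Zeta only — synapomorphy for {Alpha, Zeta}.
C5: derived state '+' in Beta, Delta, Epsilon, and Eta only — synapomorphy for {Beta, Delta, Epsilon, Eta}.
Most parsimonious ingroup topology: ((((Epsilon,Beta),Eta),Delta),(Zeta,Alpha)).
The clade {Beta, Epsilon} is supported by C2: its derived state '-' occurs in exactly those taxa and in no other taxon (including the outgroup).

C2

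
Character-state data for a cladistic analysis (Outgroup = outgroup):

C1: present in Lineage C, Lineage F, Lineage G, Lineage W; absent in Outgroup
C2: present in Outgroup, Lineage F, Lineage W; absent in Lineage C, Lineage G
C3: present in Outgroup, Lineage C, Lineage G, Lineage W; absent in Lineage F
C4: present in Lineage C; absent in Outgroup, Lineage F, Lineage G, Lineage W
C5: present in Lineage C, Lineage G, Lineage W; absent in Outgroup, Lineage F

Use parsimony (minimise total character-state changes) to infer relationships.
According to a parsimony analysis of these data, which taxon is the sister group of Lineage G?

Lineage C

Character polarity is set by the outgroup: the derived state is whichever differs from the outgroup's state, so for C2, C3 the derived state is 'absent', and for the remaining characters it is 'present'.
C1 (derived state 'present') is shared by all ingroup taxa — unites the whole ingroup.
C2: derived state 'absent' in Lineage C and Lineage G only — synapomorphy for {Lineage C, Lineage G}.
C3 (derived state 'absent') is unique to Lineage F (autapomorphy; uninformative for grouping).
C4: derived state 'present' in Lineage C only — an autapomorphy, so it tells us nothing about relationships among taxa.
Only Lineage C, Lineage G, and Lineage W show the derived state 'present' for C5, supporting them as a clade.
Most parsimonious ingroup topology: (((Lineage C,Lineage G),Lineage W),Lineage F).
Lineage G and Lineage C form a cherry on this tree, so they are sister taxa.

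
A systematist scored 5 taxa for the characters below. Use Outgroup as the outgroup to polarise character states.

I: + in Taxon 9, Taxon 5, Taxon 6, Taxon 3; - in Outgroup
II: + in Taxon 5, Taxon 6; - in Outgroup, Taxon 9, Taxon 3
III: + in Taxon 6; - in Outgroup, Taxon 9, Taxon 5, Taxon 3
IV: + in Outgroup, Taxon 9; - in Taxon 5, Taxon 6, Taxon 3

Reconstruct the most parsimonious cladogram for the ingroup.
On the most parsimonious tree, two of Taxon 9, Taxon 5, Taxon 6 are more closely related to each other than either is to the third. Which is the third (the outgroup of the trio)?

Taxon 9

Character polarity is set by the outgroup: the derived state is whichever differs from the outgroup's state, so for IV the derived state is '-', and for the remaining characters it is '+'.
All ingroup taxa share the derived state '+' for I; it defines the ingroup but does not resolve relationships within it.
II (derived state '+') is shared by Taxon 5 and Taxon 6 — a synapomorphy uniting that clade.
III (derived state '+') is unique to Taxon 6 (autapomorphy; uninformative for grouping).
IV: derived state '-' in Taxon 3, Taxon 5, and Taxon 6 only — synapomorphy for {Taxon 3, Taxon 5, Taxon 6}.
Most parsimonious ingroup topology: (Taxon 9,((Taxon 5,Taxon 6),Taxon 3)).
Taxon 6 and Taxon 5 share a more recent common ancestor with each other than either does with Taxon 9, so Taxon 9 is the least closely related of the three.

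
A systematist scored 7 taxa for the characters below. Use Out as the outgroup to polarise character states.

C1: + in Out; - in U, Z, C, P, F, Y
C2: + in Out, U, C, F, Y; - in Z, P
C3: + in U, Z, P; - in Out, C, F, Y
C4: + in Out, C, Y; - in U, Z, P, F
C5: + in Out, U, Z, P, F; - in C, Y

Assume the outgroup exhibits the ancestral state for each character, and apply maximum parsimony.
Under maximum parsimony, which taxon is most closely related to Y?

C

Character polarity is set by the outgroup: the derived state is whichever differs from the outgroup's state, so for C1, C2, C4, C5 the derived state is '-', and for the remaining characters it is '+'.
All ingroup taxa share the derived state '-' for C1; it defines the ingroup but does not resolve relationships within it.
C2: derived state '-' in P and Z only — synapomorphy for {P, Z}.
C3: derived state '+' in P, U, and Z only — synapomorphy for {P, U, Z}.
C4 (derived state '-') is shared by F, P, U, and Z — a synapomorphy uniting that clade.
C5: derived state '-' in C and Y only — synapomorphy for {C, Y}.
Most parsimonious ingroup topology: (((U,(Z,P)),F),(C,Y)).
Y and C form a cherry on this tree, so they are sister taxa.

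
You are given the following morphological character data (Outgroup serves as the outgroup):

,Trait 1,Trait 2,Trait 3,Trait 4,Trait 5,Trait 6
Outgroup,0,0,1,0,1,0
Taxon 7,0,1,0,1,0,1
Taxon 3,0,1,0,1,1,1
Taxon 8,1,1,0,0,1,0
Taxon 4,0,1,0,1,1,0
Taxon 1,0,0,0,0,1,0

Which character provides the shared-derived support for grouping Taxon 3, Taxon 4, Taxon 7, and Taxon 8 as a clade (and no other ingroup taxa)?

Character polarity is set by the outgroup: the derived state is whichever differs from the outgroup's state, so for Trait 3, Trait 5 the derived state is '0', and for the remaining characters it is '1'.
Trait 1: derived state '1' in Taxon 8 only — an autapomorphy, so it tells us nothing about relationships among taxa.
Only Taxon 3, Taxon 4, Taxon 7, and Taxon 8 show the derived state '1' for Trait 2, supporting them as a clade.
All ingroup taxa share the derived state '0' for Trait 3; it defines the ingroup but does not resolve relationships within it.
Trait 4 (derived state '1') is shared by Taxon 3, Taxon 4, and Taxon 7 — a synapomorphy uniting that clade.
Trait 5 (derived state '0') is unique to Taxon 7 (autapomorphy; uninformative for grouping).
Only Taxon 3 and Taxon 7 show the derived state '1' for Trait 6, supporting them as a clade.
Most parsimonious ingroup topology: ((((Taxon 7,Taxon 3),Taxon 4),Taxon 8),Taxon 1).
The clade {Taxon 3, Taxon 4, Taxon 7, Taxon 8} is supported by Trait 2: its derived state '1' occurs in exactly those taxa and in no other taxon (including the outgroup).

Trait 2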